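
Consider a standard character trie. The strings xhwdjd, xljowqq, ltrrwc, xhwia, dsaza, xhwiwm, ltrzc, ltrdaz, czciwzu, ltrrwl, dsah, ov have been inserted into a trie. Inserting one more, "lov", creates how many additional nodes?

2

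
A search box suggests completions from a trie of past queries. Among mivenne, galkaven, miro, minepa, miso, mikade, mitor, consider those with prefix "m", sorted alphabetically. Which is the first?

mikade

Words with prefix "m", in lexicographic order: "mikade", "minepa", "miro", "miso", "mitor", "mivenne"
Position 1: mikade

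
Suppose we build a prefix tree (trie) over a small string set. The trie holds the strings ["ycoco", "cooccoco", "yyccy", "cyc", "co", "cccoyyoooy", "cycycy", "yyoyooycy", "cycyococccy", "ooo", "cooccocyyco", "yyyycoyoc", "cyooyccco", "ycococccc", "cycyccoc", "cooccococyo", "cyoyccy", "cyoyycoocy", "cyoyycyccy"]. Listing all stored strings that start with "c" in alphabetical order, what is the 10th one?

DFS of the "c" subtree visits, in order: "cccoyyoooy", "co", "cooccoco", "cooccococyo", "cooccocyyco", "cyc", "cycyccoc", "cycycy", "cycyococccy", "cyooyccco", "cyoyccy", "cyoyycoocy", "cyoyycyccy"
Position 10: cyooyccco

cyooyccco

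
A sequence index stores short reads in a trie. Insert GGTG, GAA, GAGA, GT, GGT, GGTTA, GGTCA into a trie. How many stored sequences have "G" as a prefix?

Filter for entries beginning with "G":
Words under "G": GAA, GAGA, GGT, GGTCA, GGTG, GGTTA, GT
Count: 7

7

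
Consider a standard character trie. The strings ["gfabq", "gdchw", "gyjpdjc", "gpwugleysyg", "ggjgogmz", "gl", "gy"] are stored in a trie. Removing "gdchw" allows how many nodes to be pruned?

After clearing the end-marker at "gdchw", prune upward until reaching a node still needed by another word.
The suffix "dchw" (4 nodes) is used only by "gdchw"; the node for "g" still has the child "f", so pruning stops there.
Nodes removed: 4

4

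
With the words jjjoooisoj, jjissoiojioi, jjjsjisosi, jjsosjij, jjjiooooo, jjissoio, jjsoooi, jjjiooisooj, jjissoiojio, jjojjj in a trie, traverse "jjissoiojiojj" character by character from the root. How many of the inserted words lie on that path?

Traverse "jjissoiojiojj" character by character; count nodes along the way that are marked as word ends.
Prefixes of the query that are stored words: "jjissoio", "jjissoiojio"
Count: 2

2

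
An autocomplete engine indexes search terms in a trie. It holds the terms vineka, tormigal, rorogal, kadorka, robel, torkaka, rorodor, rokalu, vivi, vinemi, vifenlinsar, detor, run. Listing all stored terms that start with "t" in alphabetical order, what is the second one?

Words with prefix "t", in lexicographic order: "torkaka", "tormigal"
Position 2: tormigal

tormigal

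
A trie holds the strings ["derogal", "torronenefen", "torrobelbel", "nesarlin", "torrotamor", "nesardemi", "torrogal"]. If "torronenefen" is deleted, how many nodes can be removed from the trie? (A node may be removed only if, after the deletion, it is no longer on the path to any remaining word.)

After clearing the end-marker at "torronenefen", prune upward until reaching a node still needed by another word.
The suffix "nenefen" (7 nodes) is used only by "torronenefen"; the node for "torro" still has the child "b", so pruning stops there.
Nodes removed: 7

7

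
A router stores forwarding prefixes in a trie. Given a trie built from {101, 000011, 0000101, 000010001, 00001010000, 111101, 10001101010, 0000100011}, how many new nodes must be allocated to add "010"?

Walking "010" from the root, the first 1 characters ("0") follow existing edges; "1" is the first miss.
Each of the 2 remaining characters creates one node.

2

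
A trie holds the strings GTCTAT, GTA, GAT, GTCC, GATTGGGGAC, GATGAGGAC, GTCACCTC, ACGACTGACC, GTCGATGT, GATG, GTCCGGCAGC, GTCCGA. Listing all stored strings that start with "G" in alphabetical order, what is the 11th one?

Filter for "G…" and sort: "GAT", "GATG", "GATGAGGAC", "GATTGGGGAC", "GTA", "GTCACCTC", "GTCC", "GTCCGA", "GTCCGGCAGC", "GTCGATGT", "GTCTAT"
Position 11: GTCTAT

GTCTAT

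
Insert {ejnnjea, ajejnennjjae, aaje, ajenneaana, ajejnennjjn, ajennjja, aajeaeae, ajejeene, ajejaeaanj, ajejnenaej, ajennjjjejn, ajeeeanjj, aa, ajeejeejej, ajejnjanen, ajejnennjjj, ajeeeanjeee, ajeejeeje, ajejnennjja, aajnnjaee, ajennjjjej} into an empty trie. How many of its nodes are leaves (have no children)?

16

A leaf is a node with no children — equivalently, the end of a word that is not a proper prefix of any other stored word.
Those words: "aajeaeae", "aajnnjaee", "ajeeeanjeee", "ajeeeanjj", "ajeejeejej", "ajejaeaanj", "ajejeene", "ajejnenaej", "ajejnennjjae", "ajejnennjjj", "ajejnennjjn", "ajejnjanen", "ajenneaana", "ajennjja", "ajennjjjejn", "ejnnjea"
Leaf count: 16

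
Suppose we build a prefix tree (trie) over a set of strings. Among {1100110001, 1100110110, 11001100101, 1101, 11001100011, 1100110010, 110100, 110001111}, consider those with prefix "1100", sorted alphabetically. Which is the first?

DFS of the "1100" subtree visits, in order: "110001111", "1100110001", "11001100011", "1100110010", "11001100101", "1100110110"
Position 1: 110001111

110001111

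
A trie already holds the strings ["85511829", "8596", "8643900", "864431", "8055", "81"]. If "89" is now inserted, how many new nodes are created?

Walking "89" from the root, the first 1 characters ("8") follow existing edges; "9" is the first miss.
Each of the 1 remaining characters creates one node.

1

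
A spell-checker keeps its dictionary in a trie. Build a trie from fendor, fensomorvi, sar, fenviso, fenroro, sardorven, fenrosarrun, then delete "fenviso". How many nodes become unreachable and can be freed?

4

A node on "fenviso"'s path can go only if nothing else ends at it or branches off below it.
The suffix "viso" (4 nodes) is used only by "fenviso"; the node for "fen" still has the child "d", so pruning stops there.
Nodes removed: 4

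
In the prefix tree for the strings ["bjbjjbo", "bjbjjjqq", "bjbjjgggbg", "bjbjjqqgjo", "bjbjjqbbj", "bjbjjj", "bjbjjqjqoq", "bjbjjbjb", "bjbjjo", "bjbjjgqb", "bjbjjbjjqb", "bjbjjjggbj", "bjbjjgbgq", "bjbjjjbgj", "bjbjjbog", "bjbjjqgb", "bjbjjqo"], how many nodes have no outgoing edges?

15

Leaves are exactly the stored words that no other stored word extends.
Those words: "bjbjjbjb", "bjbjjbjjqb", "bjbjjbog", "bjbjjgbgq", "bjbjjgggbg", "bjbjjgqb", "bjbjjjbgj", "bjbjjjggbj", "bjbjjjqq", "bjbjjo", "bjbjjqbbj", "bjbjjqgb", "bjbjjqjqoq", "bjbjjqo", "bjbjjqqgjo"
Leaf count: 15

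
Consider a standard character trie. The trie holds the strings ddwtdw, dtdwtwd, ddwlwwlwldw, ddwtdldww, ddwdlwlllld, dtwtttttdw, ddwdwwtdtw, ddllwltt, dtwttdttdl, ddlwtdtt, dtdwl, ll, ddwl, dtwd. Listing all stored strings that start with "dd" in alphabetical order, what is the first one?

DFS of the "dd" subtree visits, in order: "ddllwltt", "ddlwtdtt", "ddwdlwlllld", "ddwdwwtdtw", "ddwl", "ddwlwwlwldw", "ddwtdldww", "ddwtdw"
The 1st is ddllwltt.

ddllwltt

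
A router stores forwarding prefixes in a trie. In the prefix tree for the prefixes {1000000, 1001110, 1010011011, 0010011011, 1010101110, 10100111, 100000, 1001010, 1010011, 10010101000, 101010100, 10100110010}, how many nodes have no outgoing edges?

Leaves are exactly the stored words that no other stored word extends.
Those words: "0010011011", "1000000", "10010101000", "1001110", "10100110010", "1010011011", "10100111", "101010100", "1010101110"
Leaf count: 9

9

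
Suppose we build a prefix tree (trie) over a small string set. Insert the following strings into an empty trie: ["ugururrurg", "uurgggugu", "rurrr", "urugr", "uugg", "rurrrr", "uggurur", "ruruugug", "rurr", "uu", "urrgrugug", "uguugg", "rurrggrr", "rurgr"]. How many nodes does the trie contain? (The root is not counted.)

56

Count nodes per top-level branch (shared prefixes stored once):
  'r'-branch (rurgr, rurr, rurrggrr, rurrr, rurrrr, ruruugug): 17 nodes
  'u'-branch (uggurur, ugururrurg, uguugg, urrgrugug, urugr, uu, uugg, uurgggugu): 39 nodes
Sum: 56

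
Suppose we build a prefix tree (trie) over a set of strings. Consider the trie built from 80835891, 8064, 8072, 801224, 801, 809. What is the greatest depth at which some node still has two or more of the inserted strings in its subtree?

3

The deepest shared node is where two words last agree before diverging.
"801" and "801224" agree on "801" (3 characters) before diverging; nothing deeper is shared.
Longest shared-prefix length: 3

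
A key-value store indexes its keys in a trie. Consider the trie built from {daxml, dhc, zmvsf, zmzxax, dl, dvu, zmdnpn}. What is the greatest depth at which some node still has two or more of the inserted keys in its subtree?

Look for the deepest trie node that still has at least two words in its subtree.
e.g. "zmdnpn" and "zmvsf" share the prefix "zm" of length 2; no pair shares a longer one.
Longest shared-prefix length: 2

2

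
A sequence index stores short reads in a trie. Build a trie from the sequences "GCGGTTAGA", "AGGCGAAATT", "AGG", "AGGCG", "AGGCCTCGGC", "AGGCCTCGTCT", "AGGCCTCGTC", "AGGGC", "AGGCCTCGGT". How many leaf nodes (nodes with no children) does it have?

6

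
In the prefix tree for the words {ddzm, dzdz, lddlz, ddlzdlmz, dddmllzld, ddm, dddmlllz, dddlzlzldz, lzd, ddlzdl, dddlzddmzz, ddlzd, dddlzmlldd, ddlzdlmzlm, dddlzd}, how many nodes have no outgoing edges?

A leaf is a node with no children — equivalently, the end of a word that is not a proper prefix of any other stored word.
Those words: "dddlzddmzz", "dddlzlzldz", "dddlzmlldd", "dddmlllz", "dddmllzld", "ddlzdlmzlm", "ddm", "ddzm", "dzdz", "lddlz", "lzd"
Leaf count: 11

11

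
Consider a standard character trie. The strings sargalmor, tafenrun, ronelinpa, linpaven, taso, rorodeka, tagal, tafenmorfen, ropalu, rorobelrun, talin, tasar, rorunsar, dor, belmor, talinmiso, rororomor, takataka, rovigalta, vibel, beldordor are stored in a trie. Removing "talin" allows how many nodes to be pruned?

Walk "talin" from the leaf back toward the root, removing each node that no remaining word uses.
Every node on "talin" is still needed (e.g. by "talinmiso"), so nothing is freed.
Nodes removed: 0

0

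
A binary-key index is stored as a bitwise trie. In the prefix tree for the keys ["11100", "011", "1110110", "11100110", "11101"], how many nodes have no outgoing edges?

Leaves are exactly the stored words that no other stored word extends.
Those words: "011", "11100110", "1110110"
Leaf count: 3

3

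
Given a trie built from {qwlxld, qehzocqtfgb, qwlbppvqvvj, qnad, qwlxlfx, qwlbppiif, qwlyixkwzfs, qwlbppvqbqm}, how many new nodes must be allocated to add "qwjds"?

3

The longest prefix of "qwjds" already in the trie is "qw" (length 2).
So 5 − 2 = 3 new nodes.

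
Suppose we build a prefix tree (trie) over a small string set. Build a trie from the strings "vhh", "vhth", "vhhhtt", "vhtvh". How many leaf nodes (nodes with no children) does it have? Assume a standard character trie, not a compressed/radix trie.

3

A leaf is a node with no children — equivalently, the end of a word that is not a proper prefix of any other stored word.
Those words: "vhhhtt", "vhth", "vhtvh"
Leaf count: 3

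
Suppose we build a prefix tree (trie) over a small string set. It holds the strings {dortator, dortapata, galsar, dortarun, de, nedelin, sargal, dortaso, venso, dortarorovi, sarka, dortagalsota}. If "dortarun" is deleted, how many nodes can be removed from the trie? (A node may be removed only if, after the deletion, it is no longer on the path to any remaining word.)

2

Walk "dortarun" from the leaf back toward the root, removing each node that no remaining word uses.
The suffix "un" (2 nodes) is used only by "dortarun"; the node for "dortar" still has the child "o", so pruning stops there.
Nodes removed: 2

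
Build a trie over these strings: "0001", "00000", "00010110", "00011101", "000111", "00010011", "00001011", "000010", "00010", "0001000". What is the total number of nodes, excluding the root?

22

Trace insertions, counting only characters that open a new branch:
  "0001" → 4 new (0, 0, 0, 1)
  "00000" → prefix "000" already present; 2 new (0, 0)
  "00010110" → prefix "0001" already present; 4 new (0, 1, 1, 0)
  "00011101" → prefix "0001" already present; 4 new (1, 1, 0, 1)
  "000111" → prefix "000111" already present; 0 new (none)
  "00010011" → prefix "00010" already present; 3 new (0, 1, 1)
  "00001011" → prefix "0000" already present; 4 new (1, 0, 1, 1)
  "000010" → prefix "000010" already present; 0 new (none)
  "00010" → prefix "00010" already present; 0 new (none)
  "0001000" → prefix "000100" already present; 1 new (0)
Total nodes = 4 + 2 + 4 + 4 + 0 + 3 + 4 + 0 + 0 + 1 = 22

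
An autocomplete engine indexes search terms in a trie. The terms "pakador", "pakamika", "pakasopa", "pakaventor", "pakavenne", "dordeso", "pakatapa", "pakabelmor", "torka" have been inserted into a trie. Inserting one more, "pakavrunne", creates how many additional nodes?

"pakav" is already a path in the trie; the remaining "runne" must be added.
New nodes needed: |"pakavrunne"| − 5 = 10 − 5 = 5.

5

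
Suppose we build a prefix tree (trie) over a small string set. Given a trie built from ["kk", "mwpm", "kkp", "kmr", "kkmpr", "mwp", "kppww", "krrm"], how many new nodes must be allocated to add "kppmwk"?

The longest prefix of "kppmwk" already in the trie is "kpp" (length 3).
Each of the 3 remaining characters creates one node.

3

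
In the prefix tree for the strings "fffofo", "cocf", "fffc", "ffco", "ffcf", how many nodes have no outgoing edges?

5

A leaf is a node with no children — equivalently, the end of a word that is not a proper prefix of any other stored word.
Those words: "cocf", "ffcf", "ffco", "fffc", "fffofo"
Leaf count: 5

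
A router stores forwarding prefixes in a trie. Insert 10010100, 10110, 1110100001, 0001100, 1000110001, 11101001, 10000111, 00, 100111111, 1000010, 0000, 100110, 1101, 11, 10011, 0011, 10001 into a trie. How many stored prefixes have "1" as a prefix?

Traverse to the node for "1", then collect every word in that subtree.
Words under "1": 1000010, 10000111, 10001, 1000110001, 10010100, 10011, 100110, 100111111, 10110, 11, 1101, 1110100001, 11101001
Count: 13

13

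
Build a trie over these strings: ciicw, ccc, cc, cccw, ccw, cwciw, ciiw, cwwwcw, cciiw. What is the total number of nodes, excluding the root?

21

For each word, the new-node count is its length minus the longest prefix already in the trie:
  "ciicw" → 5 new (c, i, i, c, w)
  "ccc" → prefix "c" already present; 2 new (c, c)
  "cc" → prefix "cc" already present; 0 new (none)
  "cccw" → prefix "ccc" already present; 1 new (w)
  "ccw" → prefix "cc" already present; 1 new (w)
  "cwciw" → prefix "c" already present; 4 new (w, c, i, w)
  "ciiw" → prefix "cii" already present; 1 new (w)
  "cwwwcw" → prefix "cw" already present; 4 new (w, w, c, w)
  "cciiw" → prefix "cc" already present; 3 new (i, i, w)
Total nodes = 5 + 2 + 0 + 1 + 1 + 4 + 1 + 4 + 3 = 21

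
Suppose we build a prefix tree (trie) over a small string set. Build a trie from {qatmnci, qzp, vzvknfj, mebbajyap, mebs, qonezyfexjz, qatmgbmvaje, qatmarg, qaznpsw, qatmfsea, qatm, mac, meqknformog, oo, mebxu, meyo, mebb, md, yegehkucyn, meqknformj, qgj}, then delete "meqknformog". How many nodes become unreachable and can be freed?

A node on "meqknformog"'s path can go only if nothing else ends at it or branches off below it.
The suffix "og" (2 nodes) is used only by "meqknformog"; the node for "meqknform" still has the child "j", so pruning stops there.
Nodes removed: 2

2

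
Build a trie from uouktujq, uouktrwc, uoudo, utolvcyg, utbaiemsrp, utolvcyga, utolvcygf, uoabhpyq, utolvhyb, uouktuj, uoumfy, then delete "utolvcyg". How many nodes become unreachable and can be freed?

After clearing the end-marker at "utolvcyg", prune upward until reaching a node still needed by another word.
Every node on "utolvcyg" is still needed (e.g. by "utolvcyga"), so nothing is freed.
Nodes removed: 0

0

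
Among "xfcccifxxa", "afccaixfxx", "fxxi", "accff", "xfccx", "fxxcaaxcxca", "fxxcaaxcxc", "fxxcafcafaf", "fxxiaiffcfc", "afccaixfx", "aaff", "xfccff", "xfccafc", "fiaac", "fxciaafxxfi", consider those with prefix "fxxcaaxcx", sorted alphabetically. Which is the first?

DFS of the "fxxcaaxcx" subtree visits, in order: "fxxcaaxcxc", "fxxcaaxcxca"
Position 1: fxxcaaxcxc

fxxcaaxcxc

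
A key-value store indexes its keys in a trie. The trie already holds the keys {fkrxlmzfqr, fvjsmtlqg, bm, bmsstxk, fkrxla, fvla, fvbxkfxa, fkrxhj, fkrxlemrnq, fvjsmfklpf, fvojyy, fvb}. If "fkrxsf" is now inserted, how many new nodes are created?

The longest prefix of "fkrxsf" already in the trie is "fkrx" (length 4).
New nodes needed: |"fkrxsf"| − 4 = 6 − 4 = 2.

2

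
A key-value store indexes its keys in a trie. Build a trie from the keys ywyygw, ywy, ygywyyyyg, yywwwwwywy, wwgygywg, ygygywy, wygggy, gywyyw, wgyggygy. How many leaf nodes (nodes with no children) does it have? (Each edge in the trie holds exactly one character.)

Leaves are exactly the stored words that no other stored word extends.
Those words: "gywyyw", "wgyggygy", "wwgygywg", "wygggy", "ygygywy", "ygywyyyyg", "ywyygw", "yywwwwwywy"
Leaf count: 8

8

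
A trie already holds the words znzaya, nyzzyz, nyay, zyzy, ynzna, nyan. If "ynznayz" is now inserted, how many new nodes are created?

The longest prefix of "ynznayz" already in the trie is "ynzna" (length 5).
Each of the 2 remaining characters creates one node.

2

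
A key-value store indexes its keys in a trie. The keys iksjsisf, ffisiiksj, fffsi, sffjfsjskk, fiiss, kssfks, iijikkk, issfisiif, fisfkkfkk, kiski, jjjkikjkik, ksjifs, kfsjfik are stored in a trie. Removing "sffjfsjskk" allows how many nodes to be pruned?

Walk "sffjfsjskk" from the leaf back toward the root, removing each node that no remaining word uses.
No other word shares any prefix with "sffjfsjskk", so all 10 of its nodes go.
Nodes removed: 10

10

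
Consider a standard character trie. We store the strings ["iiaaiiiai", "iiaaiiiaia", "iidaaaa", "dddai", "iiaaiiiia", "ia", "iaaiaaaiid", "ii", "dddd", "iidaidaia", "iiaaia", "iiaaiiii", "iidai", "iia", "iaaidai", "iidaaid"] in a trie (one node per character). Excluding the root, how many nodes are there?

43

Trace insertions, counting only characters that open a new branch:
  "iiaaiiiai" → 9 new (i, i, a, a, i, i, i, a, i)
  "iiaaiiiaia" → prefix "iiaaiiiai" already present; 1 new (a)
  "iidaaaa" → prefix "ii" already present; 5 new (d, a, a, a, a)
  "dddai" → 5 new (d, d, d, a, i)
  "iiaaiiiia" → prefix "iiaaiii" already present; 2 new (i, a)
  "ia" → prefix "i" already present; 1 new (a)
  "iaaiaaaiid" → prefix "ia" already present; 8 new (a, i, a, a, a, i, i, d)
  "ii" → prefix "ii" already present; 0 new (none)
  "dddd" → prefix "ddd" already present; 1 new (d)
  "iidaidaia" → prefix "iida" already present; 5 new (i, d, a, i, a)
  "iiaaia" → prefix "iiaai" already present; 1 new (a)
  "iiaaiiii" → prefix "iiaaiiii" already present; 0 new (none)
  "iidai" → prefix "iidai" already present; 0 new (none)
  "iia" → prefix "iia" already present; 0 new (none)
  "iaaidai" → prefix "iaai" already present; 3 new (d, a, i)
  "iidaaid" → prefix "iidaa" already present; 2 new (i, d)
Total nodes = 9 + 1 + 5 + 5 + 2 + 1 + 8 + 0 + 1 + 5 + 1 + 0 + 0 + 0 + 3 + 2 = 43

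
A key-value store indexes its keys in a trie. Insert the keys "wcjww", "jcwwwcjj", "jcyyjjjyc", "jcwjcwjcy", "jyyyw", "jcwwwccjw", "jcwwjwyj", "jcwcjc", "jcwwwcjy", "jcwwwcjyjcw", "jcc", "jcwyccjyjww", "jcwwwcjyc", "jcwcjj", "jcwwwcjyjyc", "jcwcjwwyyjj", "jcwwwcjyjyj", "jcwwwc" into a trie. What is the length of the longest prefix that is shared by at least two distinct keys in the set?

The deepest shared node is where two words last agree before diverging.
"jcwwwcjyjyc" and "jcwwwcjyjyj" agree on "jcwwwcjyjy" (10 characters) before diverging; nothing deeper is shared.
Longest shared-prefix length: 10

10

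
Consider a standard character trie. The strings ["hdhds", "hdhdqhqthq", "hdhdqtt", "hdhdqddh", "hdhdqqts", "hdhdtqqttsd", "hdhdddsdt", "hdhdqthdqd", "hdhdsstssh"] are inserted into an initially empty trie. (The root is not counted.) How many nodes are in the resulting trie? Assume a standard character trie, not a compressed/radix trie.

Insert word by word; a character creates a node only if that edge doesn't already exist:
  "hdhds" → 5 new (h, d, h, d, s)
  "hdhdqhqthq" → prefix "hdhd" already present; 6 new (q, h, q, t, h, q)
  "hdhdqtt" → prefix "hdhdq" already present; 2 new (t, t)
  "hdhdqddh" → prefix "hdhdq" already present; 3 new (d, d, h)
  "hdhdqqts" → prefix "hdhdq" already present; 3 new (q, t, s)
  "hdhdtqqttsd" → prefix "hdhd" already present; 7 new (t, q, q, t, t, s, d)
  "hdhdddsdt" → prefix "hdhd" already present; 5 new (d, d, s, d, t)
  "hdhdqthdqd" → prefix "hdhdqt" already present; 4 new (h, d, q, d)
  "hdhdsstssh" → prefix "hdhds" already present; 5 new (s, t, s, s, h)
Total nodes = 5 + 6 + 2 + 3 + 3 + 7 + 5 + 4 + 5 = 40

40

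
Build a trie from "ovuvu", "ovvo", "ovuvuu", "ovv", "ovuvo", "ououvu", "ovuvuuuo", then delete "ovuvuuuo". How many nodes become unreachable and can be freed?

2

After clearing the end-marker at "ovuvuuuo", prune upward until reaching a node still needed by another word.
The suffix "uo" (2 nodes) is used only by "ovuvuuuo"; "ovuvuu" is itself a stored word, so pruning stops there.
Nodes removed: 2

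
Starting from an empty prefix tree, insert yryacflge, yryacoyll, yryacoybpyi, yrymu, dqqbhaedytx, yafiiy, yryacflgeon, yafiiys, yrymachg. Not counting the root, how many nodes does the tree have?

42

Count nodes per top-level branch (shared prefixes stored once):
  'd'-branch (dqqbhaedytx): 11 nodes
  'y'-branch (yafiiy, yafiiys, yryacflge, yryacflgeon, yryacoybpyi, yryacoyll, yrymachg, yrymu): 31 nodes
Sum: 42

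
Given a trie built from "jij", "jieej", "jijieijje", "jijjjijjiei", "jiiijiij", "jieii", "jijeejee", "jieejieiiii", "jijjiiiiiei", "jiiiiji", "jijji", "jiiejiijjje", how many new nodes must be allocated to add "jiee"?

Every character of "jiee" already lies on an existing path (it is a prefix of some stored word).
No new nodes are needed: 0.

0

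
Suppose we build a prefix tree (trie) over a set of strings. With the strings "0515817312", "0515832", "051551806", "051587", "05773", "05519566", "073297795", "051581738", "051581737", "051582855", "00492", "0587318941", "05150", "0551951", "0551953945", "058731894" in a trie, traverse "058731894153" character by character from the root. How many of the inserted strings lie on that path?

2

Check each prefix of "058731894153" against the stored set — each match is an end-marker on the path.
Prefixes of the query that are stored words: "058731894", "0587318941"
Count: 2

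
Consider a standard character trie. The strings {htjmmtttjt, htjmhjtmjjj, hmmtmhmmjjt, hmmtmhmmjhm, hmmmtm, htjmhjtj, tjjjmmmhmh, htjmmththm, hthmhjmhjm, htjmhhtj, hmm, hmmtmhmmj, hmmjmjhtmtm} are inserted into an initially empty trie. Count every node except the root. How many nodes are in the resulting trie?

For each word, the new-node count is its length minus the longest prefix already in the trie:
  "htjmmtttjt" → 10 new (h, t, j, m, m, t, t, t, j, t)
  "htjmhjtmjjj" → prefix "htjm" already present; 7 new (h, j, t, m, j, j, j)
  "hmmtmhmmjjt" → prefix "h" already present; 10 new (m, m, t, m, h, m, m, j, j, t)
  "hmmtmhmmjhm" → prefix "hmmtmhmmj" already present; 2 new (h, m)
  "hmmmtm" → prefix "hmm" already present; 3 new (m, t, m)
  "htjmhjtj" → prefix "htjmhjt" already present; 1 new (j)
  "tjjjmmmhmh" → 10 new (t, j, j, j, m, m, m, h, m, h)
  "htjmmththm" → prefix "htjmmt" already present; 4 new (h, t, h, m)
  "hthmhjmhjm" → prefix "ht" already present; 8 new (h, m, h, j, m, h, j, m)
  "htjmhhtj" → prefix "htjmh" already present; 3 new (h, t, j)
  "hmm" → prefix "hmm" already present; 0 new (none)
  "hmmtmhmmj" → prefix "hmmtmhmmj" already present; 0 new (none)
  "hmmjmjhtmtm" → prefix "hmm" already present; 8 new (j, m, j, h, t, m, t, m)
Total nodes = 10 + 7 + 10 + 2 + 3 + 1 + 10 + 4 + 8 + 3 + 0 + 0 + 8 = 66

66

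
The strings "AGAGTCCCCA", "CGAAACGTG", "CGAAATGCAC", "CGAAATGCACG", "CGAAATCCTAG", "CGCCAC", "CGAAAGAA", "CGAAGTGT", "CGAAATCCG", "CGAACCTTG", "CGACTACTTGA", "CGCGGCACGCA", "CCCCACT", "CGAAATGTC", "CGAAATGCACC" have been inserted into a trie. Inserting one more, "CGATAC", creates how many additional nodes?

3

Walking "CGATAC" from the root, the first 3 characters ("CGA") follow existing edges; "T" is the first miss.
New nodes needed: |"CGATAC"| − 3 = 6 − 3 = 3.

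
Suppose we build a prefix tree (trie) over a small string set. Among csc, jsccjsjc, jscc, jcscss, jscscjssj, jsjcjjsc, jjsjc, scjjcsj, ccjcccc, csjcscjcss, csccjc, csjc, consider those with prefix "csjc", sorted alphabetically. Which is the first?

csjc

DFS of the "csjc" subtree visits, in order: "csjc", "csjcscjcss"
Position 1: csjc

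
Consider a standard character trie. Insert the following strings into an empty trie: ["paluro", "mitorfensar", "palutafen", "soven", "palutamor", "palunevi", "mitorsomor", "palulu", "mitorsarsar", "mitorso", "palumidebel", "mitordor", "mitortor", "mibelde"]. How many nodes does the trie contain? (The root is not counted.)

Insert word by word; a character creates a node only if that edge doesn't already exist:
  "paluro" → 6 new (p, a, l, u, r, o)
  "mitorfensar" → 11 new (m, i, t, o, r, f, e, n, s, a, r)
  "palutafen" → prefix "palu" already present; 5 new (t, a, f, e, n)
  "soven" → 5 new (s, o, v, e, n)
  "palutamor" → prefix "paluta" already present; 3 new (m, o, r)
  "palunevi" → prefix "palu" already present; 4 new (n, e, v, i)
  "mitorsomor" → prefix "mitor" already present; 5 new (s, o, m, o, r)
  "palulu" → prefix "palu" already present; 2 new (l, u)
  "mitorsarsar" → prefix "mitors" already present; 5 new (a, r, s, a, r)
  "mitorso" → prefix "mitorso" already present; 0 new (none)
  "palumidebel" → prefix "palu" already present; 7 new (m, i, d, e, b, e, l)
  "mitordor" → prefix "mitor" already present; 3 new (d, o, r)
  "mitortor" → prefix "mitor" already present; 3 new (t, o, r)
  "mibelde" → prefix "mi" already present; 5 new (b, e, l, d, e)
Total nodes = 6 + 11 + 5 + 5 + 3 + 4 + 5 + 2 + 5 + 0 + 7 + 3 + 3 + 5 = 64

64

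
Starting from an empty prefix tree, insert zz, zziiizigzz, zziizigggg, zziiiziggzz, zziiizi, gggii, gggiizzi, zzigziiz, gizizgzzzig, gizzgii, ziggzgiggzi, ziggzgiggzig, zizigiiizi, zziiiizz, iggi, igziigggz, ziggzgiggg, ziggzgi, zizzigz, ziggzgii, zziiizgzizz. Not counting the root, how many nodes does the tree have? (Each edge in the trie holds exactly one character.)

For each word, the new-node count is its length minus the longest prefix already in the trie:
  "zz" → 2 new (z, z)
  "zziiizigzz" → prefix "zz" already present; 8 new (i, i, i, z, i, g, z, z)
  "zziizigggg" → prefix "zzii" already present; 6 new (z, i, g, g, g, g)
  "zziiiziggzz" → prefix "zziiizig" already present; 3 new (g, z, z)
  "zziiizi" → prefix "zziiizi" already present; 0 new (none)
  "gggii" → 5 new (g, g, g, i, i)
  "gggiizzi" → prefix "gggii" already present; 3 new (z, z, i)
  "zzigziiz" → prefix "zzi" already present; 5 new (g, z, i, i, z)
  "gizizgzzzig" → prefix "g" already present; 10 new (i, z, i, z, g, z, z, z, i, g)
  "gizzgii" → prefix "giz" already present; 4 new (z, g, i, i)
  "ziggzgiggzi" → prefix "z" already present; 10 new (i, g, g, z, g, i, g, g, z, i)
  "ziggzgiggzig" → prefix "ziggzgiggzi" already present; 1 new (g)
  "zizigiiizi" → prefix "zi" already present; 8 new (z, i, g, i, i, i, z, i)
  "zziiiizz" → prefix "zziii" already present; 3 new (i, z, z)
  "iggi" → 4 new (i, g, g, i)
  "igziigggz" → prefix "ig" already present; 7 new (z, i, i, g, g, g, z)
  "ziggzgiggg" → prefix "ziggzgigg" already present; 1 new (g)
  "ziggzgi" → prefix "ziggzgi" already present; 0 new (none)
  "zizzigz" → prefix "ziz" already present; 4 new (z, i, g, z)
  "ziggzgii" → prefix "ziggzgi" already present; 1 new (i)
  "zziiizgzizz" → prefix "zziiiz" already present; 5 new (g, z, i, z, z)
Total nodes = 2 + 8 + 6 + 3 + 0 + 5 + 3 + 5 + 10 + 4 + 10 + 1 + 8 + 3 + 4 + 7 + 1 + 0 + 4 + 1 + 5 = 90

90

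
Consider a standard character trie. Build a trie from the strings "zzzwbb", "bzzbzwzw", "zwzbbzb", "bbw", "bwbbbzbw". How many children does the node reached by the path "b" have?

Follow the path "b" to its node, then look at its outgoing edges.
Distinct next characters after "b": b, w, z.
That node has 3 child edges.

3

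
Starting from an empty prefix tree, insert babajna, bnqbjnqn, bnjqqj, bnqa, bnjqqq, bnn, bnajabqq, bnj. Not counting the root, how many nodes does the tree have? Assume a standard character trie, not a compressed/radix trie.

Count nodes per top-level branch (shared prefixes stored once):
  'b'-branch (babajna, bnajabqq, bnj, bnjqqj, bnjqqq, bnn, bnqa, bnqbjnqn): 27 nodes
Sum: 27

27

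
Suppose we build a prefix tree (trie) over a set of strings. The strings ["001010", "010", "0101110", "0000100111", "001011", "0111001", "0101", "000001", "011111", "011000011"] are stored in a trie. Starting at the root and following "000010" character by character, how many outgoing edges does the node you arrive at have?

Walk "000010" from the root, arriving at one node.
Distinct next characters after "000010": 0.
That node has 1 child edge.

1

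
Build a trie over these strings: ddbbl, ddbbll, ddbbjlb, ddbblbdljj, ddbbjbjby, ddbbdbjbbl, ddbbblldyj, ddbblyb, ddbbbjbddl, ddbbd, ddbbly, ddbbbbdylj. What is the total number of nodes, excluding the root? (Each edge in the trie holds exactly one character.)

42

Trace insertions, counting only characters that open a new branch:
  "ddbbl" → 5 new (d, d, b, b, l)
  "ddbbll" → prefix "ddbbl" already present; 1 new (l)
  "ddbbjlb" → prefix "ddbb" already present; 3 new (j, l, b)
  "ddbblbdljj" → prefix "ddbbl" already present; 5 new (b, d, l, j, j)
  "ddbbjbjby" → prefix "ddbbj" already present; 4 new (b, j, b, y)
  "ddbbdbjbbl" → prefix "ddbb" already present; 6 new (d, b, j, b, b, l)
  "ddbbblldyj" → prefix "ddbb" already present; 6 new (b, l, l, d, y, j)
  "ddbblyb" → prefix "ddbbl" already present; 2 new (y, b)
  "ddbbbjbddl" → prefix "ddbbb" already present; 5 new (j, b, d, d, l)
  "ddbbd" → prefix "ddbbd" already present; 0 new (none)
  "ddbbly" → prefix "ddbbly" already present; 0 new (none)
  "ddbbbbdylj" → prefix "ddbbb" already present; 5 new (b, d, y, l, j)
Total nodes = 5 + 1 + 3 + 5 + 4 + 6 + 6 + 2 + 5 + 0 + 0 + 5 = 42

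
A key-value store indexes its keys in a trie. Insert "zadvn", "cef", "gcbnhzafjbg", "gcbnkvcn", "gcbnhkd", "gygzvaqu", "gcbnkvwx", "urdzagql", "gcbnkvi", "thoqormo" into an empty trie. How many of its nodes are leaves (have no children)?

10

Leaves are exactly the stored words that no other stored word extends.
Those words: "cef", "gcbnhkd", "gcbnhzafjbg", "gcbnkvcn", "gcbnkvi", "gcbnkvwx", "gygzvaqu", "thoqormo", "urdzagql", "zadvn"
Leaf count: 10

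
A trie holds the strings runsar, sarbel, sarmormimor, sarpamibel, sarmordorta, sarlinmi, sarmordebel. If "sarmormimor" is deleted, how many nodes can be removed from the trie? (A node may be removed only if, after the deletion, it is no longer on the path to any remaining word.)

5

A node on "sarmormimor"'s path can go only if nothing else ends at it or branches off below it.
The suffix "mimor" (5 nodes) is used only by "sarmormimor"; the node for "sarmor" still has the child "d", so pruning stops there.
Nodes removed: 5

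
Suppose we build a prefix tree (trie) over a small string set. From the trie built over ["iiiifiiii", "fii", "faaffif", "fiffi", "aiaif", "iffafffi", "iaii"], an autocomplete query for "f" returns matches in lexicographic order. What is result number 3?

fii

DFS of the "f" subtree visits, in order: "faaffif", "fiffi", "fii"
The 3rd is fii.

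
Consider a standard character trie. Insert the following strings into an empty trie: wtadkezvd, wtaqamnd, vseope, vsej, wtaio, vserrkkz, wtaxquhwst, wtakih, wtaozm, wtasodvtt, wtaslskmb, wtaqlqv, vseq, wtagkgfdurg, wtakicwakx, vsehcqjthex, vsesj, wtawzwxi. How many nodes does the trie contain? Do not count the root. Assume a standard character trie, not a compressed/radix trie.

For each word, the new-node count is its length minus the longest prefix already in the trie:
  "wtadkezvd" → 9 new (w, t, a, d, k, e, z, v, d)
  "wtaqamnd" → prefix "wta" already present; 5 new (q, a, m, n, d)
  "vseope" → 6 new (v, s, e, o, p, e)
  "vsej" → prefix "vse" already present; 1 new (j)
  "wtaio" → prefix "wta" already present; 2 new (i, o)
  "vserrkkz" → prefix "vse" already present; 5 new (r, r, k, k, z)
  "wtaxquhwst" → prefix "wta" already present; 7 new (x, q, u, h, w, s, t)
  "wtakih" → prefix "wta" already present; 3 new (k, i, h)
  "wtaozm" → prefix "wta" already present; 3 new (o, z, m)
  "wtasodvtt" → prefix "wta" already present; 6 new (s, o, d, v, t, t)
  "wtaslskmb" → prefix "wtas" already present; 5 new (l, s, k, m, b)
  "wtaqlqv" → prefix "wtaq" already present; 3 new (l, q, v)
  "vseq" → prefix "vse" already present; 1 new (q)
  "wtagkgfdurg" → prefix "wta" already present; 8 new (g, k, g, f, d, u, r, g)
  "wtakicwakx" → prefix "wtaki" already present; 5 new (c, w, a, k, x)
  "vsehcqjthex" → prefix "vse" already present; 8 new (h, c, q, j, t, h, e, x)
  "vsesj" → prefix "vse" already present; 2 new (s, j)
  "wtawzwxi" → prefix "wta" already present; 5 new (w, z, w, x, i)
Total nodes = 9 + 5 + 6 + 1 + 2 + 5 + 7 + 3 + 3 + 6 + 5 + 3 + 1 + 8 + 5 + 8 + 2 + 5 = 84

84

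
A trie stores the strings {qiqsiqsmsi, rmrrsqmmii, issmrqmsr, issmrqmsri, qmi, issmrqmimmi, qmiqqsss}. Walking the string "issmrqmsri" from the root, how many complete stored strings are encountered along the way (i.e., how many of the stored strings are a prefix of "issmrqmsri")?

Check each prefix of "issmrqmsri" against the stored set — each match is an end-marker on the path.
Prefixes of the query that are stored words: "issmrqmsr", "issmrqmsri"
Count: 2

2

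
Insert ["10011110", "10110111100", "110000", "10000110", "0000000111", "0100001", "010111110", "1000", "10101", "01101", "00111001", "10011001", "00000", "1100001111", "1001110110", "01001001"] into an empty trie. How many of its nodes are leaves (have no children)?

Leaves are exactly the stored words that no other stored word extends.
Those words: "0000000111", "00111001", "0100001", "01001001", "010111110", "01101", "10000110", "10011001", "1001110110", "10011110", "10101", "10110111100", "1100001111"
Leaf count: 13

13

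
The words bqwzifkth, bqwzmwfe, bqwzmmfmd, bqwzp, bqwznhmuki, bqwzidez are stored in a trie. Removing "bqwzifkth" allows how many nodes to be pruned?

4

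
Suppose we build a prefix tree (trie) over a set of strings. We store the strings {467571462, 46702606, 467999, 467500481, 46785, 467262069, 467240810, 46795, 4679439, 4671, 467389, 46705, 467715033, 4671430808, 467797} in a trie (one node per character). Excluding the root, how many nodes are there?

Count nodes per top-level branch (shared prefixes stored once):
  '4'-branch (46702606, 46705, 4671, 4671430808, 467240810, 467262069, 467389, 467500481, 467571462, 467715033, 467797, 46785, 4679439, 46795, 467999): 58 nodes
Sum: 58

58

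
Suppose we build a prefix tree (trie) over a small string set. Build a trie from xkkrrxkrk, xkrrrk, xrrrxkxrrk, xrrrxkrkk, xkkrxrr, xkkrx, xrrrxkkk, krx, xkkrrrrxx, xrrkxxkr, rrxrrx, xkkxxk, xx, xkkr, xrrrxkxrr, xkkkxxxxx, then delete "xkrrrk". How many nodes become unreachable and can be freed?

4

A node on "xkrrrk"'s path can go only if nothing else ends at it or branches off below it.
The suffix "rrrk" (4 nodes) is used only by "xkrrrk"; the node for "xk" still has the child "k", so pruning stops there.
Nodes removed: 4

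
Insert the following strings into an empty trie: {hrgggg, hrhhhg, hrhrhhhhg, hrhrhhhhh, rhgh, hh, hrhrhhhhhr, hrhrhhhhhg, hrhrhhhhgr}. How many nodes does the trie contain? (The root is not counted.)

25

Count nodes per top-level branch (shared prefixes stored once):
  'h'-branch (hh, hrgggg, hrhhhg, hrhrhhhhg, hrhrhhhhgr, hrhrhhhhh, hrhrhhhhhg, hrhrhhhhhr): 21 nodes
  'r'-branch (rhgh): 4 nodes
Sum: 25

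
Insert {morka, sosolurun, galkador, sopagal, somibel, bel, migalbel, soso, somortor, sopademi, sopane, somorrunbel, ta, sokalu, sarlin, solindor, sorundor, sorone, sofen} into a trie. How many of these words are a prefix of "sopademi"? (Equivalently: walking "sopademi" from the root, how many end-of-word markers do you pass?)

1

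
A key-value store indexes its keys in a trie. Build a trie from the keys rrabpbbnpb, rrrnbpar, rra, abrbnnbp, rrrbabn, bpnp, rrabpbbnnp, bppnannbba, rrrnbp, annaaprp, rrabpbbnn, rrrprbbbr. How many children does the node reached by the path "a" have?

2

The children of the "a" node are the distinct next characters among strings starting with "a".
Distinct next characters after "a": b, n.
That node has 2 child edges.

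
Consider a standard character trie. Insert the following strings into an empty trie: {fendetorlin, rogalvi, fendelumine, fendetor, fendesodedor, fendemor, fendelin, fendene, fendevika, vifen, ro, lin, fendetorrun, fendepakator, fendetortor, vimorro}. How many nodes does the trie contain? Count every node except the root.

68

For each word, the new-node count is its length minus the longest prefix already in the trie:
  "fendetorlin" → 11 new (f, e, n, d, e, t, o, r, l, i, n)
  "rogalvi" → 7 new (r, o, g, a, l, v, i)
  "fendelumine" → prefix "fende" already present; 6 new (l, u, m, i, n, e)
  "fendetor" → prefix "fendetor" already present; 0 new (none)
  "fendesodedor" → prefix "fende" already present; 7 new (s, o, d, e, d, o, r)
  "fendemor" → prefix "fende" already present; 3 new (m, o, r)
  "fendelin" → prefix "fendel" already present; 2 new (i, n)
  "fendene" → prefix "fende" already present; 2 new (n, e)
  "fendevika" → prefix "fende" already present; 4 new (v, i, k, a)
  "vifen" → 5 new (v, i, f, e, n)
  "ro" → prefix "ro" already present; 0 new (none)
  "lin" → 3 new (l, i, n)
  "fendetorrun" → prefix "fendetor" already present; 3 new (r, u, n)
  "fendepakator" → prefix "fende" already present; 7 new (p, a, k, a, t, o, r)
  "fendetortor" → prefix "fendetor" already present; 3 new (t, o, r)
  "vimorro" → prefix "vi" already present; 5 new (m, o, r, r, o)
Total nodes = 11 + 7 + 6 + 0 + 7 + 3 + 2 + 2 + 4 + 5 + 0 + 3 + 3 + 7 + 3 + 5 = 68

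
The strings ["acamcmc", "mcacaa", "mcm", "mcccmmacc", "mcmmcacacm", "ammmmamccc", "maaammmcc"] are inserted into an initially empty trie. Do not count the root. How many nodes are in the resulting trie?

45

Insert word by word; a character creates a node only if that edge doesn't already exist:
  "acamcmc" → 7 new (a, c, a, m, c, m, c)
  "mcacaa" → 6 new (m, c, a, c, a, a)
  "mcm" → prefix "mc" already present; 1 new (m)
  "mcccmmacc" → prefix "mc" already present; 7 new (c, c, m, m, a, c, c)
  "mcmmcacacm" → prefix "mcm" already present; 7 new (m, c, a, c, a, c, m)
  "ammmmamccc" → prefix "a" already present; 9 new (m, m, m, m, a, m, c, c, c)
  "maaammmcc" → prefix "m" already present; 8 new (a, a, a, m, m, m, c, c)
Total nodes = 7 + 6 + 1 + 7 + 7 + 9 + 8 = 45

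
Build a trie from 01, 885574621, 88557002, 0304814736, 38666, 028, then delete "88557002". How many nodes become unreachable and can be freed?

Walk "88557002" from the leaf back toward the root, removing each node that no remaining word uses.
The suffix "002" (3 nodes) is used only by "88557002"; the node for "88557" still has the child "4", so pruning stops there.
Nodes removed: 3

3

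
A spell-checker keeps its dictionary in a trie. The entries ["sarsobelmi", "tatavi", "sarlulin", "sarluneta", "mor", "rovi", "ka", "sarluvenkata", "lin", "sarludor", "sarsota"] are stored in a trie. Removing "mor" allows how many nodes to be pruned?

3

After clearing the end-marker at "mor", prune upward until reaching a node still needed by another word.
No other word shares any prefix with "mor", so all 3 of its nodes go.
Nodes removed: 3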